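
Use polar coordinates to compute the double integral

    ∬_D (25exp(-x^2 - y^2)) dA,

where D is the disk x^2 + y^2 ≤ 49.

The region D is 0 ≤ r ≤ 7, 0 ≤ θ ≤ 2π in polar coordinates, where x = r cos(θ), y = r sin(θ), and dA = r dr dθ.

Under the substitution, the integrand becomes 25exp(-r^2), so

    ∬_D (25exp(-x^2 - y^2)) dA = ∫_{0}^{2π} ∫_{0}^{7} (25exp(-r^2)) · r dr dθ.

Inner integral (in r): ∫_{0}^{7} (25exp(-r^2)) · r dr = 25/2 - 25exp(-49)/2.

Outer integral (in θ): ∫_{0}^{2π} (25/2 - 25exp(-49)/2) dθ = -25π exp(-49) + 25π.

Therefore ∬_D (25exp(-x^2 - y^2)) dA = -25π exp(-49) + 25π.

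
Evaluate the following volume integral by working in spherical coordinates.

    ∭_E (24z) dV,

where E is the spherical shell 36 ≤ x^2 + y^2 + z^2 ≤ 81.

In spherical coordinates, x = ρ sin(φ) cos(θ), y = ρ sin(φ) sin(θ), z = ρ cos(φ), and dV = ρ^2 sin(φ) dρ dφ dθ.

The integrand becomes 24ρ cos(φ), so

    ∭_E (24z) dV = ∫_{0}^{2π} ∫_{0}^{π} ∫_{6}^{9} (24ρ cos(φ)) · ρ^2 sin(φ) dρ dφ dθ.

Inner (ρ): 15795sin(2φ).
Middle (φ): 0.
Outer (θ): 0.

Therefore the triple integral equals 0.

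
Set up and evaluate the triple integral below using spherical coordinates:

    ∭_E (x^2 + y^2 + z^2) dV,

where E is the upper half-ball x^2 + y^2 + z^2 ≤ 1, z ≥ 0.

In spherical coordinates, x = ρ sin(φ) cos(θ), y = ρ sin(φ) sin(θ), z = ρ cos(φ), and dV = ρ^2 sin(φ) dρ dφ dθ.

The integrand becomes ρ^2, so

    ∭_E (x^2 + y^2 + z^2) dV = ∫_{0}^{2π} ∫_{0}^{π/2} ∫_{0}^{1} (ρ^2) · ρ^2 sin(φ) dρ dφ dθ.

Inner (ρ): sin(φ)/5.
Middle (φ): 1/5.
Outer (θ): 2π/5.

Therefore the triple integral equals 2π/5.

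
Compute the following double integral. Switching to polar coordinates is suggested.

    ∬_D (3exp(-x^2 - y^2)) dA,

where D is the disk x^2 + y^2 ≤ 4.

The region D is 0 ≤ r ≤ 2, 0 ≤ θ ≤ 2π in polar coordinates, where x = r cos(θ), y = r sin(θ), and dA = r dr dθ.

Under the substitution, the integrand becomes 3exp(-r^2), so

    ∬_D (3exp(-x^2 - y^2)) dA = ∫_{0}^{2π} ∫_{0}^{2} (3exp(-r^2)) · r dr dθ.

Inner integral (in r): ∫_{0}^{2} (3exp(-r^2)) · r dr = 3/2 - 3exp(-4)/2.

Outer integral (in θ): ∫_{0}^{2π} (3/2 - 3exp(-4)/2) dθ = -3π exp(-4) + 3π.

Therefore ∬_D (3exp(-x^2 - y^2)) dA = -3π exp(-4) + 3π.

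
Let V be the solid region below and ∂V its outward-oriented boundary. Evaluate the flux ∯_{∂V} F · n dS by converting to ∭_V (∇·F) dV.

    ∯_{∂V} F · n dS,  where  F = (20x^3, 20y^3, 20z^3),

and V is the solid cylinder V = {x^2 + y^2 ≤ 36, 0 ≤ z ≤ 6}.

By the divergence theorem,

    ∯_{∂V} F · n dS = ∭_V (∇ · F) dV.

Compute the divergence:
    ∇ · F = ∂F_x/∂x + ∂F_y/∂y + ∂F_z/∂z = 60x^2 + 60y^2 + 60z^2.

In cylindrical coordinates, x = r cos(θ), y = r sin(θ), z = z, dV = r dr dθ dz, with 0 ≤ r ≤ 6, 0 ≤ θ ≤ 2π, 0 ≤ z ≤ 6.

The integrand, after substitution and multiplying by the volume element, becomes (60r^2 + 60z^2) · r, so

    ∭_V (∇·F) dV = ∫_0^{2π} ∫_0^{6} ∫_0^{6} (60r^2 + 60z^2) · r dz dr dθ.

Inner (z from 0 to 6): 360r (r^2 + 12).
Middle (r from 0 to 6): 194400.
Outer (θ from 0 to 2π): 388800π.

Therefore ∯_{∂V} F · n dS = 388800π.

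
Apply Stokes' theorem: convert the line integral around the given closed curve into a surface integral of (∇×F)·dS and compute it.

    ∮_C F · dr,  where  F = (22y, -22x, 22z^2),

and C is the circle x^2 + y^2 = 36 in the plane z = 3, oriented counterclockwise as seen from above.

Let S be the flat disk x^2 + y^2 ≤ 36 in the plane z = 3, with upward unit normal n̂ = ẑ. By Stokes' theorem,

    ∮_C F · dr = ∬_S (∇ × F) · n̂ dS = ∬_D (curl F)_z dA,

where D is the disk x^2 + y^2 ≤ 36.

Compute the curl of F = (22y, -22x, 22z^2):
    (∇ × F)_x = ∂F_z/∂y - ∂F_y/∂z = 0,
    (∇ × F)_y = ∂F_x/∂z - ∂F_z/∂x = 0,
    (∇ × F)_z = ∂F_y/∂x - ∂F_x/∂y = -44.

On z = 3, (curl F)_z = -44.

Convert to polar (x = r cos θ, y = r sin θ, dA = r dr dθ); the integrand becomes -44, so

    ∬_D (curl F)_z dA = ∫_0^{2π} ∫_0^{6} (-44) · r dr dθ.

Inner (r from 0 to 6): -792.
Outer (θ from 0 to 2π): -1584π.

Therefore ∮_C F · dr = -1584π.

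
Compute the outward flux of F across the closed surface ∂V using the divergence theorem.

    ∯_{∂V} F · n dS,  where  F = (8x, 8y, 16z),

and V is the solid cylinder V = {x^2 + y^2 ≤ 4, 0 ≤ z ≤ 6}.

By the divergence theorem,

    ∯_{∂V} F · n dS = ∭_V (∇ · F) dV.

Compute the divergence:
    ∇ · F = ∂F_x/∂x + ∂F_y/∂y + ∂F_z/∂z = 8 + 8 + 16 = 32.

In cylindrical coordinates, x = r cos(θ), y = r sin(θ), z = z, dV = r dr dθ dz, with 0 ≤ r ≤ 2, 0 ≤ θ ≤ 2π, 0 ≤ z ≤ 6.

The integrand, after substitution and multiplying by the volume element, becomes (32) · r, so

    ∭_V (∇·F) dV = ∫_0^{2π} ∫_0^{2} ∫_0^{6} (32) · r dz dr dθ.

Inner (z from 0 to 6): 192r.
Middle (r from 0 to 2): 384.
Outer (θ from 0 to 2π): 768π.

Therefore ∯_{∂V} F · n dS = 768π.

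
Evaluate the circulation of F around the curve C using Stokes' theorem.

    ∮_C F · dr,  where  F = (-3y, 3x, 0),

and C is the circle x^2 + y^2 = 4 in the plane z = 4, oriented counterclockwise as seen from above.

Let S be the flat disk x^2 + y^2 ≤ 4 in the plane z = 4, with upward unit normal n̂ = ẑ. By Stokes' theorem,

    ∮_C F · dr = ∬_S (∇ × F) · n̂ dS = ∬_D (curl F)_z dA,

where D is the disk x^2 + y^2 ≤ 4.

Compute the curl of F = (-3y, 3x, 0):
    (∇ × F)_x = ∂F_z/∂y - ∂F_y/∂z = 0,
    (∇ × F)_y = ∂F_x/∂z - ∂F_z/∂x = 0,
    (∇ × F)_z = ∂F_y/∂x - ∂F_x/∂y = 6.

On z = 4, (curl F)_z = 6.

Convert to polar (x = r cos θ, y = r sin θ, dA = r dr dθ); the integrand becomes 6, so

    ∬_D (curl F)_z dA = ∫_0^{2π} ∫_0^{2} (6) · r dr dθ.

Inner (r from 0 to 2): 12.
Outer (θ from 0 to 2π): 24π.

Therefore ∮_C F · dr = 24π.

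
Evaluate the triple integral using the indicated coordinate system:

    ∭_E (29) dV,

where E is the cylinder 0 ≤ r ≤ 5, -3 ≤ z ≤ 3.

In cylindrical coordinates, x = r cos(θ), y = r sin(θ), z = z, and dV = r dr dθ dz.

The integrand becomes 29, so

    ∭_E (29) dV = ∫_{0}^{2π} ∫_{0}^{5} ∫_{-3}^{3} (29) · r dz dr dθ.

Inner (z): 174r.
Middle (r from 0 to 5): 2175.
Outer (θ): 4350π.

Therefore the triple integral equals 4350π.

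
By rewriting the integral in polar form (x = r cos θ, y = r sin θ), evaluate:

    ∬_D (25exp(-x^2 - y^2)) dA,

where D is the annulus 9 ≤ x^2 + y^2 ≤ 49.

The region D is 3 ≤ r ≤ 7, 0 ≤ θ ≤ 2π in polar coordinates, where x = r cos(θ), y = r sin(θ), and dA = r dr dθ.

Under the substitution, the integrand becomes 25exp(-r^2), so

    ∬_D (25exp(-x^2 - y^2)) dA = ∫_{0}^{2π} ∫_{3}^{7} (25exp(-r^2)) · r dr dθ.

Inner integral (in r): ∫_{3}^{7} (25exp(-r^2)) · r dr = -(25 - 25exp(40))exp(-49)/2.

Outer integral (in θ): ∫_{0}^{2π} (-(25 - 25exp(40))exp(-49)/2) dθ = -25π (1 - exp(40))exp(-49).

Therefore ∬_D (25exp(-x^2 - y^2)) dA = -25π (1 - exp(40))exp(-49).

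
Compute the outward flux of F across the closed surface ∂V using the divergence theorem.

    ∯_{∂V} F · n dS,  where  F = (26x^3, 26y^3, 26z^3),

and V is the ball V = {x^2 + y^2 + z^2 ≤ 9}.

By the divergence theorem,

    ∯_{∂V} F · n dS = ∭_V (∇ · F) dV.

Compute the divergence:
    ∇ · F = ∂F_x/∂x + ∂F_y/∂y + ∂F_z/∂z = 78x^2 + 78y^2 + 78z^2.

In spherical coordinates, x = ρ sin(φ) cos(θ), y = ρ sin(φ) sin(θ), z = ρ cos(φ), dV = ρ^2 sin(φ) dρ dφ dθ, with 0 ≤ ρ ≤ 3, 0 ≤ φ ≤ π, 0 ≤ θ ≤ 2π.

The integrand, after substitution and multiplying by the volume element, becomes (78ρ^2) · ρ^2 sin(φ), so

    ∭_V (∇·F) dV = ∫_0^{2π} ∫_0^{π} ∫_0^{3} (78ρ^2) · ρ^2 sin(φ) dρ dφ dθ.

Inner (ρ from 0 to 3): 18954sin(φ)/5.
Middle (φ from 0 to π): 37908/5.
Outer (θ from 0 to 2π): 75816π/5.

Therefore ∯_{∂V} F · n dS = 75816π/5.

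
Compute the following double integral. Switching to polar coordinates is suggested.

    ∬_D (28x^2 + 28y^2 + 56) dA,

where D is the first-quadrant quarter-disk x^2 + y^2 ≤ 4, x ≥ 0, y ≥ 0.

The region D is 0 ≤ r ≤ 2, 0 ≤ θ ≤ π/2 in polar coordinates, where x = r cos(θ), y = r sin(θ), and dA = r dr dθ.

Under the substitution, the integrand becomes 28r^2 + 56, so

    ∬_D (28x^2 + 28y^2 + 56) dA = ∫_{0}^{π/2} ∫_{0}^{2} (28r^2 + 56) · r dr dθ.

Inner integral (in r): ∫_{0}^{2} (28r^2 + 56) · r dr = 224.

Outer integral (in θ): ∫_{0}^{π/2} (224) dθ = 112π.

Therefore ∬_D (28x^2 + 28y^2 + 56) dA = 112π.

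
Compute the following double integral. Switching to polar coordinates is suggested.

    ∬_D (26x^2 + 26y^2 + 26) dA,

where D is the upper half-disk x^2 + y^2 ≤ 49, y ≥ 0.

The region D is 0 ≤ r ≤ 7, 0 ≤ θ ≤ π in polar coordinates, where x = r cos(θ), y = r sin(θ), and dA = r dr dθ.

Under the substitution, the integrand becomes 26r^2 + 26, so

    ∬_D (26x^2 + 26y^2 + 26) dA = ∫_{0}^{π} ∫_{0}^{7} (26r^2 + 26) · r dr dθ.

Inner integral (in r): ∫_{0}^{7} (26r^2 + 26) · r dr = 32487/2.

Outer integral (in θ): ∫_{0}^{π} (32487/2) dθ = 32487π/2.

Therefore ∬_D (26x^2 + 26y^2 + 26) dA = 32487π/2.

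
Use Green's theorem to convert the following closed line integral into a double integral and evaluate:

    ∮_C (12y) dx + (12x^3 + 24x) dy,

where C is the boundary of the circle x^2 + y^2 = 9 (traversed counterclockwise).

Green's theorem converts the closed line integral into a double integral over the enclosed region D:

    ∮_C P dx + Q dy = ∬_D (∂Q/∂x - ∂P/∂y) dA.

Here P = 12y, Q = 12x^3 + 24x, so

    ∂Q/∂x = 36x^2 + 24,    ∂P/∂y = 12,
    ∂Q/∂x - ∂P/∂y = 36x^2 + 12.

D is the region x^2 + y^2 ≤ 9. Evaluating the double integral:

In polar coordinates (x = r cos θ, y = r sin θ, dA = r dr dθ) the integrand becomes 36r^2cos(θ)^2 + 12, so

    ∬_D (36x^2 + 12) dA = ∫_0^{2π} ∫_0^{3} (36r^2cos(θ)^2 + 12) · r dr dθ.

Inner (r from 0 to 3): 729cos(θ)^2 + 54.
Outer (θ from 0 to 2π): 837π.

Therefore ∮_C P dx + Q dy = 837π.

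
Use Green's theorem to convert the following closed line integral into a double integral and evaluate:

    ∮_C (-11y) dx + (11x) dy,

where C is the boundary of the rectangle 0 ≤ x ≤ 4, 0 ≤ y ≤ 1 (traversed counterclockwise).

Green's theorem converts the closed line integral into a double integral over the enclosed region D:

    ∮_C P dx + Q dy = ∬_D (∂Q/∂x - ∂P/∂y) dA.

Here P = -11y, Q = 11x, so

    ∂Q/∂x = 11,    ∂P/∂y = -11,
    ∂Q/∂x - ∂P/∂y = 22.

D is the region 0 ≤ x ≤ 4, 0 ≤ y ≤ 1. Evaluating the double integral:

    ∬_D (22) dA = ∫_0^{4} ∫_0^{1} (22) dy dx.

Inner (y from 0 to 1): 22.
Outer (x from 0 to 4): 88.

Therefore ∮_C P dx + Q dy = 88.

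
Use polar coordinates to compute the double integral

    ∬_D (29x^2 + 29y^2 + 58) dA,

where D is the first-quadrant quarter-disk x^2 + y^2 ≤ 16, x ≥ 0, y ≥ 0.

The region D is 0 ≤ r ≤ 4, 0 ≤ θ ≤ π/2 in polar coordinates, where x = r cos(θ), y = r sin(θ), and dA = r dr dθ.

Under the substitution, the integrand becomes 29r^2 + 58, so

    ∬_D (29x^2 + 29y^2 + 58) dA = ∫_{0}^{π/2} ∫_{0}^{4} (29r^2 + 58) · r dr dθ.

Inner integral (in r): ∫_{0}^{4} (29r^2 + 58) · r dr = 2320.

Outer integral (in θ): ∫_{0}^{π/2} (2320) dθ = 1160π.

Therefore ∬_D (29x^2 + 29y^2 + 58) dA = 1160π.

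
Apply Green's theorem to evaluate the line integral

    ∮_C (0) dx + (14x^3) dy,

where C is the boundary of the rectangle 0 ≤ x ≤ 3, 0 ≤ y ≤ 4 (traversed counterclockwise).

Green's theorem converts the closed line integral into a double integral over the enclosed region D:

    ∮_C P dx + Q dy = ∬_D (∂Q/∂x - ∂P/∂y) dA.

Here P = 0, Q = 14x^3, so

    ∂Q/∂x = 42x^2,    ∂P/∂y = 0,
    ∂Q/∂x - ∂P/∂y = 42x^2.

D is the region 0 ≤ x ≤ 3, 0 ≤ y ≤ 4. Evaluating the double integral:

    ∬_D (42x^2) dA = ∫_0^{3} ∫_0^{4} (42x^2) dy dx.

Inner (y from 0 to 4): 168x^2.
Outer (x from 0 to 3): 1512.

Therefore ∮_C P dx + Q dy = 1512.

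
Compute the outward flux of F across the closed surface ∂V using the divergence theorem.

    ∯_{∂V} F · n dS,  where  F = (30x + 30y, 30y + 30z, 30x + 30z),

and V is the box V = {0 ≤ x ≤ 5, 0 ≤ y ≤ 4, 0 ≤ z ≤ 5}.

By the divergence theorem,

    ∯_{∂V} F · n dS = ∭_V (∇ · F) dV.

Compute the divergence:
    ∇ · F = ∂F_x/∂x + ∂F_y/∂y + ∂F_z/∂z = 30 + 30 + 30 = 90.

V is a rectangular box, so dV = dx dy dz with 0 ≤ x ≤ 5, 0 ≤ y ≤ 4, 0 ≤ z ≤ 5.

Integrate (90) over V as an iterated integral:

    ∭_V (∇·F) dV = ∫_0^{5} ∫_0^{4} ∫_0^{5} (90) dz dy dx.

Inner (z from 0 to 5): 450.
Middle (y from 0 to 4): 1800.
Outer (x from 0 to 5): 9000.

Therefore ∯_{∂V} F · n dS = 9000.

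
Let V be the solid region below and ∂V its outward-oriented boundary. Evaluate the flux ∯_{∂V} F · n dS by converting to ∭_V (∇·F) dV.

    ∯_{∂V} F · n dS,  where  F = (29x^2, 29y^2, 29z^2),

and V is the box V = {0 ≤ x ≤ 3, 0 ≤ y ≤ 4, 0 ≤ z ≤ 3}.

By the divergence theorem,

    ∯_{∂V} F · n dS = ∭_V (∇ · F) dV.

Compute the divergence:
    ∇ · F = ∂F_x/∂x + ∂F_y/∂y + ∂F_z/∂z = 58x + 58y + 58z.

V is a rectangular box, so dV = dx dy dz with 0 ≤ x ≤ 3, 0 ≤ y ≤ 4, 0 ≤ z ≤ 3.

Integrate (58x + 58y + 58z) over V as an iterated integral:

    ∭_V (∇·F) dV = ∫_0^{3} ∫_0^{4} ∫_0^{3} (58x + 58y + 58z) dz dy dx.

Inner (z from 0 to 3): 174x + 174y + 261.
Middle (y from 0 to 4): 696x + 2436.
Outer (x from 0 to 3): 10440.

Therefore ∯_{∂V} F · n dS = 10440.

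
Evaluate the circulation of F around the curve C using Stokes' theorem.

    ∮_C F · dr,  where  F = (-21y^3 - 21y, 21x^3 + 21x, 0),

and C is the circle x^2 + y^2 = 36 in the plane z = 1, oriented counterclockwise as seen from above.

Let S be the flat disk x^2 + y^2 ≤ 36 in the plane z = 1, with upward unit normal n̂ = ẑ. By Stokes' theorem,

    ∮_C F · dr = ∬_S (∇ × F) · n̂ dS = ∬_D (curl F)_z dA,

where D is the disk x^2 + y^2 ≤ 36.

Compute the curl of F = (-21y^3 - 21y, 21x^3 + 21x, 0):
    (∇ × F)_x = ∂F_z/∂y - ∂F_y/∂z = 0,
    (∇ × F)_y = ∂F_x/∂z - ∂F_z/∂x = 0,
    (∇ × F)_z = ∂F_y/∂x - ∂F_x/∂y = 63x^2 + 63y^2 + 42.

On z = 1, (curl F)_z = 63x^2 + 63y^2 + 42.

Convert to polar (x = r cos θ, y = r sin θ, dA = r dr dθ); the integrand becomes 63r^2 + 42, so

    ∬_D (curl F)_z dA = ∫_0^{2π} ∫_0^{6} (63r^2 + 42) · r dr dθ.

Inner (r from 0 to 6): 21168.
Outer (θ from 0 to 2π): 42336π.

Therefore ∮_C F · dr = 42336π.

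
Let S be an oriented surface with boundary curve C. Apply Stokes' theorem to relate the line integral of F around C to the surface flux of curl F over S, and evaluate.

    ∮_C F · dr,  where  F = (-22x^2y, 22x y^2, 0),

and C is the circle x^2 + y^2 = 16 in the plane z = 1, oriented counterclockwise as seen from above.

Let S be the flat disk x^2 + y^2 ≤ 16 in the plane z = 1, with upward unit normal n̂ = ẑ. By Stokes' theorem,

    ∮_C F · dr = ∬_S (∇ × F) · n̂ dS = ∬_D (curl F)_z dA,

where D is the disk x^2 + y^2 ≤ 16.

Compute the curl of F = (-22x^2y, 22x y^2, 0):
    (∇ × F)_x = ∂F_z/∂y - ∂F_y/∂z = 0,
    (∇ × F)_y = ∂F_x/∂z - ∂F_z/∂x = 0,
    (∇ × F)_z = ∂F_y/∂x - ∂F_x/∂y = 22x^2 + 22y^2.

On z = 1, (curl F)_z = 22x^2 + 22y^2.

Convert to polar (x = r cos θ, y = r sin θ, dA = r dr dθ); the integrand becomes 22r^2, so

    ∬_D (curl F)_z dA = ∫_0^{2π} ∫_0^{4} (22r^2) · r dr dθ.

Inner (r from 0 to 4): 1408.
Outer (θ from 0 to 2π): 2816π.

Therefore ∮_C F · dr = 2816π.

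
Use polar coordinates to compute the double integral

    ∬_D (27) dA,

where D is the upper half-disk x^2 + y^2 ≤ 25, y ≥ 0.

The region D is 0 ≤ r ≤ 5, 0 ≤ θ ≤ π in polar coordinates, where x = r cos(θ), y = r sin(θ), and dA = r dr dθ.

Under the substitution, the integrand becomes 27, so

    ∬_D (27) dA = ∫_{0}^{π} ∫_{0}^{5} (27) · r dr dθ.

Inner integral (in r): ∫_{0}^{5} (27) · r dr = 675/2.

Outer integral (in θ): ∫_{0}^{π} (675/2) dθ = 675π/2.

Therefore ∬_D (27) dA = 675π/2.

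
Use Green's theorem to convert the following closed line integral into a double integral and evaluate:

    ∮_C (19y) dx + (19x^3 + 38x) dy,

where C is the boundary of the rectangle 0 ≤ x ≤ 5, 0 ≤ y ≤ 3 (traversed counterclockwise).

Green's theorem converts the closed line integral into a double integral over the enclosed region D:

    ∮_C P dx + Q dy = ∬_D (∂Q/∂x - ∂P/∂y) dA.

Here P = 19y, Q = 19x^3 + 38x, so

    ∂Q/∂x = 57x^2 + 38,    ∂P/∂y = 19,
    ∂Q/∂x - ∂P/∂y = 57x^2 + 19.

D is the region 0 ≤ x ≤ 5, 0 ≤ y ≤ 3. Evaluating the double integral:

    ∬_D (57x^2 + 19) dA = ∫_0^{5} ∫_0^{3} (57x^2 + 19) dy dx.

Inner (y from 0 to 3): 171x^2 + 57.
Outer (x from 0 to 5): 7410.

Therefore ∮_C P dx + Q dy = 7410.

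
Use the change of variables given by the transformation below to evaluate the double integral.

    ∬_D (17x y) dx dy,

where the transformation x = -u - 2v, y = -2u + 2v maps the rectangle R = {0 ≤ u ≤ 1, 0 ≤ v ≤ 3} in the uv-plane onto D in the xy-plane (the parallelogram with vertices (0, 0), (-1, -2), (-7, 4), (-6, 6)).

Compute the Jacobian determinant of (x, y) with respect to (u, v):

    ∂(x,y)/∂(u,v) = | -1  -2 | = (-1)(2) - (-2)(-2) = -6.
                   | -2  2 |

Its absolute value is |J| = 6 (the area scaling factor).

Substituting x = -u - 2v, y = -2u + 2v into the integrand,

    17x y → 34u^2 + 34u v - 68v^2,

so the integral becomes

    ∬_R (34u^2 + 34u v - 68v^2) · |J| du dv = ∫_0^1 ∫_0^3 (204u^2 + 204u v - 408v^2) dv du.

Inner (v): 612u^2 + 918u - 3672.
Outer (u): -3009.

Therefore ∬_D (17x y) dx dy = -3009.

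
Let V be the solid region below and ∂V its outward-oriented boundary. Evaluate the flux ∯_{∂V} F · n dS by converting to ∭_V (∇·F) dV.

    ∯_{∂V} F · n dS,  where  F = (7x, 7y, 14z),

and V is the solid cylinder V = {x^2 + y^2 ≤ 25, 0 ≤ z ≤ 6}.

By the divergence theorem,

    ∯_{∂V} F · n dS = ∭_V (∇ · F) dV.

Compute the divergence:
    ∇ · F = ∂F_x/∂x + ∂F_y/∂y + ∂F_z/∂z = 7 + 7 + 14 = 28.

In cylindrical coordinates, x = r cos(θ), y = r sin(θ), z = z, dV = r dr dθ dz, with 0 ≤ r ≤ 5, 0 ≤ θ ≤ 2π, 0 ≤ z ≤ 6.

The integrand, after substitution and multiplying by the volume element, becomes (28) · r, so

    ∭_V (∇·F) dV = ∫_0^{2π} ∫_0^{5} ∫_0^{6} (28) · r dz dr dθ.

Inner (z from 0 to 6): 168r.
Middle (r from 0 to 5): 2100.
Outer (θ from 0 to 2π): 4200π.

Therefore ∯_{∂V} F · n dS = 4200π.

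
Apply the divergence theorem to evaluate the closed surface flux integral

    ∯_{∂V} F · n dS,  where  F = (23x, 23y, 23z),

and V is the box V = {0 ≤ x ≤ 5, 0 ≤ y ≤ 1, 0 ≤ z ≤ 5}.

By the divergence theorem,

    ∯_{∂V} F · n dS = ∭_V (∇ · F) dV.

Compute the divergence:
    ∇ · F = ∂F_x/∂x + ∂F_y/∂y + ∂F_z/∂z = 23 + 23 + 23 = 69.

V is a rectangular box, so dV = dx dy dz with 0 ≤ x ≤ 5, 0 ≤ y ≤ 1, 0 ≤ z ≤ 5.

Integrate (69) over V as an iterated integral:

    ∭_V (∇·F) dV = ∫_0^{5} ∫_0^{1} ∫_0^{5} (69) dz dy dx.

Inner (z from 0 to 5): 345.
Middle (y from 0 to 1): 345.
Outer (x from 0 to 5): 1725.

Therefore ∯_{∂V} F · n dS = 1725.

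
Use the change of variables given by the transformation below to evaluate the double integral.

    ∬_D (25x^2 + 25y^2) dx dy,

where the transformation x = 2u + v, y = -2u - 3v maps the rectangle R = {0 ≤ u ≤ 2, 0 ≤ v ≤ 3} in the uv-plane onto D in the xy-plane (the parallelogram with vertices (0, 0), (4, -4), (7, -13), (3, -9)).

Compute the Jacobian determinant of (x, y) with respect to (u, v):

    ∂(x,y)/∂(u,v) = | 2  1 | = (2)(-3) - (1)(-2) = -4.
                   | -2  -3 |

Its absolute value is |J| = 4 (the area scaling factor).

Substituting x = 2u + v, y = -2u - 3v into the integrand,

    25x^2 + 25y^2 → 200u^2 + 400u v + 250v^2,

so the integral becomes

    ∬_R (200u^2 + 400u v + 250v^2) · |J| du dv = ∫_0^2 ∫_0^3 (800u^2 + 1600u v + 1000v^2) dv du.

Inner (v): 2400u^2 + 7200u + 9000.
Outer (u): 38800.

Therefore ∬_D (25x^2 + 25y^2) dx dy = 38800.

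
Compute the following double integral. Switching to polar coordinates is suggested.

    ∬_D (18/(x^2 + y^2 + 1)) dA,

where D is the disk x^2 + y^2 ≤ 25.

The region D is 0 ≤ r ≤ 5, 0 ≤ θ ≤ 2π in polar coordinates, where x = r cos(θ), y = r sin(θ), and dA = r dr dθ.

Under the substitution, the integrand becomes 18/(r^2 + 1), so

    ∬_D (18/(x^2 + y^2 + 1)) dA = ∫_{0}^{2π} ∫_{0}^{5} (18/(r^2 + 1)) · r dr dθ.

Inner integral (in r): ∫_{0}^{5} (18/(r^2 + 1)) · r dr = log(5429503678976).

Outer integral (in θ): ∫_{0}^{2π} (log(5429503678976)) dθ = 18π log(26).

Therefore ∬_D (18/(x^2 + y^2 + 1)) dA = 18π log(26).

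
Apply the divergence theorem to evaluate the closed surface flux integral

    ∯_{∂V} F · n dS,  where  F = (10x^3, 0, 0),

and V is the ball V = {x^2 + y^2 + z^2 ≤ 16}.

By the divergence theorem,

    ∯_{∂V} F · n dS = ∭_V (∇ · F) dV.

Compute the divergence:
    ∇ · F = ∂F_x/∂x + ∂F_y/∂y + ∂F_z/∂z = 30x^2 + 0 + 0 = 30x^2.

In spherical coordinates, x = ρ sin(φ) cos(θ), y = ρ sin(φ) sin(θ), z = ρ cos(φ), dV = ρ^2 sin(φ) dρ dφ dθ, with 0 ≤ ρ ≤ 4, 0 ≤ φ ≤ π, 0 ≤ θ ≤ 2π.

The integrand, after substitution and multiplying by the volume element, becomes (30ρ^2sin(φ)^2cos(θ)^2) · ρ^2 sin(φ), so

    ∭_V (∇·F) dV = ∫_0^{2π} ∫_0^{π} ∫_0^{4} (30ρ^2sin(φ)^2cos(θ)^2) · ρ^2 sin(φ) dρ dφ dθ.

Inner (ρ from 0 to 4): 6144sin(φ)^3cos(θ)^2.
Middle (φ from 0 to π): 8192cos(θ)^2.
Outer (θ from 0 to 2π): 8192π.

Therefore ∯_{∂V} F · n dS = 8192π.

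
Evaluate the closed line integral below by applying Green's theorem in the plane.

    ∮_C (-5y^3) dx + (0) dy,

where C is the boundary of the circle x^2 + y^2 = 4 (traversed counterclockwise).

Green's theorem converts the closed line integral into a double integral over the enclosed region D:

    ∮_C P dx + Q dy = ∬_D (∂Q/∂x - ∂P/∂y) dA.

Here P = -5y^3, Q = 0, so

    ∂Q/∂x = 0,    ∂P/∂y = -15y^2,
    ∂Q/∂x - ∂P/∂y = 15y^2.

D is the region x^2 + y^2 ≤ 4. Evaluating the double integral:

In polar coordinates (x = r cos θ, y = r sin θ, dA = r dr dθ) the integrand becomes 15r^2sin(θ)^2, so

    ∬_D (15y^2) dA = ∫_0^{2π} ∫_0^{2} (15r^2sin(θ)^2) · r dr dθ.

Inner (r from 0 to 2): 60sin(θ)^2.
Outer (θ from 0 to 2π): 60π.

Therefore ∮_C P dx + Q dy = 60π.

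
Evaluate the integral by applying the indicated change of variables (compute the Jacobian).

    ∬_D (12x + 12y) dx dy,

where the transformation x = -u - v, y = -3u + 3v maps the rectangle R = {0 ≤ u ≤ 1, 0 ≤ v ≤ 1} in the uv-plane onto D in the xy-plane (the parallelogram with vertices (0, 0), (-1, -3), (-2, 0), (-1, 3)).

Compute the Jacobian determinant of (x, y) with respect to (u, v):

    ∂(x,y)/∂(u,v) = | -1  -1 | = (-1)(3) - (-1)(-3) = -6.
                   | -3  3 |

Its absolute value is |J| = 6 (the area scaling factor).

Substituting x = -u - v, y = -3u + 3v into the integrand,

    12x + 12y → -48u + 24v,

so the integral becomes

    ∬_R (-48u + 24v) · |J| du dv = ∫_0^1 ∫_0^1 (-288u + 144v) dv du.

Inner (v): 72 - 288u.
Outer (u): -72.

Therefore ∬_D (12x + 12y) dx dy = -72.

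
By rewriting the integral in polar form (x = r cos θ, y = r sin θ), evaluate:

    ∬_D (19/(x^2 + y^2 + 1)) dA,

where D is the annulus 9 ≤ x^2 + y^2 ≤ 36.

The region D is 3 ≤ r ≤ 6, 0 ≤ θ ≤ 2π in polar coordinates, where x = r cos(θ), y = r sin(θ), and dA = r dr dθ.

Under the substitution, the integrand becomes 19/(r^2 + 1), so

    ∬_D (19/(x^2 + y^2 + 1)) dA = ∫_{0}^{2π} ∫_{3}^{6} (19/(r^2 + 1)) · r dr dθ.

Inner integral (in r): ∫_{3}^{6} (19/(r^2 + 1)) · r dr = log(129961739795077sqrt(370)/10000000000).

Outer integral (in θ): ∫_{0}^{2π} (log(129961739795077sqrt(370)/10000000000)) dθ = log((129961739795077sqrt(370)/10000000000)^(2π)).

Therefore ∬_D (19/(x^2 + y^2 + 1)) dA = log((129961739795077sqrt(370)/10000000000)^(2π)).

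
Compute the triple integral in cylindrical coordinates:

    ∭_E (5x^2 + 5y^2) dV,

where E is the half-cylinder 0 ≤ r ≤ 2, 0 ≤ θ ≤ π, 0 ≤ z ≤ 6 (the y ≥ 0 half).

In cylindrical coordinates, x = r cos(θ), y = r sin(θ), z = z, and dV = r dr dθ dz.

The integrand becomes 5r^2, so

    ∭_E (5x^2 + 5y^2) dV = ∫_{0}^{π} ∫_{0}^{2} ∫_{0}^{6} (5r^2) · r dz dr dθ.

Inner (z): 30r^3.
Middle (r from 0 to 2): 120.
Outer (θ): 120π.

Therefore the triple integral equals 120π.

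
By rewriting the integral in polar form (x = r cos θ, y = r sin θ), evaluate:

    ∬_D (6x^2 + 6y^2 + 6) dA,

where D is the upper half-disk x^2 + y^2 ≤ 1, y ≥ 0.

The region D is 0 ≤ r ≤ 1, 0 ≤ θ ≤ π in polar coordinates, where x = r cos(θ), y = r sin(θ), and dA = r dr dθ.

Under the substitution, the integrand becomes 6r^2 + 6, so

    ∬_D (6x^2 + 6y^2 + 6) dA = ∫_{0}^{π} ∫_{0}^{1} (6r^2 + 6) · r dr dθ.

Inner integral (in r): ∫_{0}^{1} (6r^2 + 6) · r dr = 9/2.

Outer integral (in θ): ∫_{0}^{π} (9/2) dθ = 9π/2.

Therefore ∬_D (6x^2 + 6y^2 + 6) dA = 9π/2.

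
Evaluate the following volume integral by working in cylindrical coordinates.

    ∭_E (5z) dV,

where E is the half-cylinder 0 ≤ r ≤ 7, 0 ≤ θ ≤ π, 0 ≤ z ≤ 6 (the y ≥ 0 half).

In cylindrical coordinates, x = r cos(θ), y = r sin(θ), z = z, and dV = r dr dθ dz.

The integrand becomes 5z, so

    ∭_E (5z) dV = ∫_{0}^{π} ∫_{0}^{7} ∫_{0}^{6} (5z) · r dz dr dθ.

Inner (z): 90r.
Middle (r from 0 to 7): 2205.
Outer (θ): 2205π.

Therefore the triple integral equals 2205π.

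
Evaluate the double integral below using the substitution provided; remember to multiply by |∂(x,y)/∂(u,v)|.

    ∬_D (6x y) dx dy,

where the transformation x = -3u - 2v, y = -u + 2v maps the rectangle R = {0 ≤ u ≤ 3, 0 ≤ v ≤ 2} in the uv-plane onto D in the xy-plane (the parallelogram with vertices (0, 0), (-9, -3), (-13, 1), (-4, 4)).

Compute the Jacobian determinant of (x, y) with respect to (u, v):

    ∂(x,y)/∂(u,v) = | -3  -2 | = (-3)(2) - (-2)(-1) = -8.
                   | -1  2 |

Its absolute value is |J| = 8 (the area scaling factor).

Substituting x = -3u - 2v, y = -u + 2v into the integrand,

    6x y → 18u^2 - 24u v - 24v^2,

so the integral becomes

    ∬_R (18u^2 - 24u v - 24v^2) · |J| du dv = ∫_0^3 ∫_0^2 (144u^2 - 192u v - 192v^2) dv du.

Inner (v): 288u^2 - 384u - 512.
Outer (u): -672.

Therefore ∬_D (6x y) dx dy = -672.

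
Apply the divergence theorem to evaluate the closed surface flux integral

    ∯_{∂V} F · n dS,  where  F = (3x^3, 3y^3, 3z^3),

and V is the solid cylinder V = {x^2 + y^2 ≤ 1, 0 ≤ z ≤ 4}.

By the divergence theorem,

    ∯_{∂V} F · n dS = ∭_V (∇ · F) dV.

Compute the divergence:
    ∇ · F = ∂F_x/∂x + ∂F_y/∂y + ∂F_z/∂z = 9x^2 + 9y^2 + 9z^2.

In cylindrical coordinates, x = r cos(θ), y = r sin(θ), z = z, dV = r dr dθ dz, with 0 ≤ r ≤ 1, 0 ≤ θ ≤ 2π, 0 ≤ z ≤ 4.

The integrand, after substitution and multiplying by the volume element, becomes (9r^2 + 9z^2) · r, so

    ∭_V (∇·F) dV = ∫_0^{2π} ∫_0^{1} ∫_0^{4} (9r^2 + 9z^2) · r dz dr dθ.

Inner (z from 0 to 4): 36r^3 + 192r.
Middle (r from 0 to 1): 105.
Outer (θ from 0 to 2π): 210π.

Therefore ∯_{∂V} F · n dS = 210π.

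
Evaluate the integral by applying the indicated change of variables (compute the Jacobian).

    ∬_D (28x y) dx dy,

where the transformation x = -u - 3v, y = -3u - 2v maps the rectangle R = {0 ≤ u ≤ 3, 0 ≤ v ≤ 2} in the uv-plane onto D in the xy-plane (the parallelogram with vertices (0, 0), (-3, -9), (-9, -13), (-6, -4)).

Compute the Jacobian determinant of (x, y) with respect to (u, v):

    ∂(x,y)/∂(u,v) = | -1  -3 | = (-1)(-2) - (-3)(-3) = -7.
                   | -3  -2 |

Its absolute value is |J| = 7 (the area scaling factor).

Substituting x = -u - 3v, y = -3u - 2v into the integrand,

    28x y → 84u^2 + 308u v + 168v^2,

so the integral becomes

    ∬_R (84u^2 + 308u v + 168v^2) · |J| du dv = ∫_0^3 ∫_0^2 (588u^2 + 2156u v + 1176v^2) dv du.

Inner (v): 1176u^2 + 4312u + 3136.
Outer (u): 39396.

Therefore ∬_D (28x y) dx dy = 39396.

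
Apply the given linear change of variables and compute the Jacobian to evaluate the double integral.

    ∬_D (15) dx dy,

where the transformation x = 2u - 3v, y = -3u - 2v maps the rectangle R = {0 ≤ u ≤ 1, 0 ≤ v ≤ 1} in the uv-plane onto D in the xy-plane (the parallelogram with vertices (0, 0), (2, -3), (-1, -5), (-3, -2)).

Compute the Jacobian determinant of (x, y) with respect to (u, v):

    ∂(x,y)/∂(u,v) = | 2  -3 | = (2)(-2) - (-3)(-3) = -13.
                   | -3  -2 |

Its absolute value is |J| = 13 (the area scaling factor).

Substituting x = 2u - 3v, y = -3u - 2v into the integrand,

    15 → 15,

so the integral becomes

    ∬_R (15) · |J| du dv = ∫_0^1 ∫_0^1 (195) dv du.

Inner (v): 195.
Outer (u): 195.

Therefore ∬_D (15) dx dy = 195.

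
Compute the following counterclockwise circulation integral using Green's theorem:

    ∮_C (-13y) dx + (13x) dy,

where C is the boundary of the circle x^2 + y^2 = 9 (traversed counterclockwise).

Green's theorem converts the closed line integral into a double integral over the enclosed region D:

    ∮_C P dx + Q dy = ∬_D (∂Q/∂x - ∂P/∂y) dA.

Here P = -13y, Q = 13x, so

    ∂Q/∂x = 13,    ∂P/∂y = -13,
    ∂Q/∂x - ∂P/∂y = 26.

D is the region x^2 + y^2 ≤ 9. Evaluating the double integral:

In polar coordinates (x = r cos θ, y = r sin θ, dA = r dr dθ) the integrand becomes 26, so

    ∬_D (26) dA = ∫_0^{2π} ∫_0^{3} (26) · r dr dθ.

Inner (r from 0 to 3): 117.
Outer (θ from 0 to 2π): 234π.

Therefore ∮_C P dx + Q dy = 234π.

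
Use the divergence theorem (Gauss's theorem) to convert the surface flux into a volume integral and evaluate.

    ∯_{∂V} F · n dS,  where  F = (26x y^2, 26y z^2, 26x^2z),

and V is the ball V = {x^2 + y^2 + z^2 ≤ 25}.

By the divergence theorem,

    ∯_{∂V} F · n dS = ∭_V (∇ · F) dV.

Compute the divergence:
    ∇ · F = ∂F_x/∂x + ∂F_y/∂y + ∂F_z/∂z = 26y^2 + 26z^2 + 26x^2 = 26x^2 + 26y^2 + 26z^2.

In spherical coordinates, x = ρ sin(φ) cos(θ), y = ρ sin(φ) sin(θ), z = ρ cos(φ), dV = ρ^2 sin(φ) dρ dφ dθ, with 0 ≤ ρ ≤ 5, 0 ≤ φ ≤ π, 0 ≤ θ ≤ 2π.

The integrand, after substitution and multiplying by the volume element, becomes (26ρ^2) · ρ^2 sin(φ), so

    ∭_V (∇·F) dV = ∫_0^{2π} ∫_0^{π} ∫_0^{5} (26ρ^2) · ρ^2 sin(φ) dρ dφ dθ.

Inner (ρ from 0 to 5): 16250sin(φ).
Middle (φ from 0 to π): 32500.
Outer (θ from 0 to 2π): 65000π.

Therefore ∯_{∂V} F · n dS = 65000π.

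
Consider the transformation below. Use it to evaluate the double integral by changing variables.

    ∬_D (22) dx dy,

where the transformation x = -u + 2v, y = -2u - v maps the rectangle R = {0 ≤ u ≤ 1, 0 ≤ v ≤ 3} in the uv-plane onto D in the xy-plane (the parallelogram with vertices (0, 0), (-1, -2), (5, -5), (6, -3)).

Compute the Jacobian determinant of (x, y) with respect to (u, v):

    ∂(x,y)/∂(u,v) = | -1  2 | = (-1)(-1) - (2)(-2) = 5.
                   | -2  -1 |

Its absolute value is |J| = 5 (the area scaling factor).

Substituting x = -u + 2v, y = -2u - v into the integrand,

    22 → 22,

so the integral becomes

    ∬_R (22) · |J| du dv = ∫_0^1 ∫_0^3 (110) dv du.

Inner (v): 330.
Outer (u): 330.

Therefore ∬_D (22) dx dy = 330.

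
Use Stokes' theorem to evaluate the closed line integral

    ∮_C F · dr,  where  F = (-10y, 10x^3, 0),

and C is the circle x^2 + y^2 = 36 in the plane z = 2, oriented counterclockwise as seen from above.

Let S be the flat disk x^2 + y^2 ≤ 36 in the plane z = 2, with upward unit normal n̂ = ẑ. By Stokes' theorem,

    ∮_C F · dr = ∬_S (∇ × F) · n̂ dS = ∬_D (curl F)_z dA,

where D is the disk x^2 + y^2 ≤ 36.

Compute the curl of F = (-10y, 10x^3, 0):
    (∇ × F)_x = ∂F_z/∂y - ∂F_y/∂z = 0,
    (∇ × F)_y = ∂F_x/∂z - ∂F_z/∂x = 0,
    (∇ × F)_z = ∂F_y/∂x - ∂F_x/∂y = 30x^2 + 10.

On z = 2, (curl F)_z = 30x^2 + 10.

Convert to polar (x = r cos θ, y = r sin θ, dA = r dr dθ); the integrand becomes 30r^2cos(θ)^2 + 10, so

    ∬_D (curl F)_z dA = ∫_0^{2π} ∫_0^{6} (30r^2cos(θ)^2 + 10) · r dr dθ.

Inner (r from 0 to 6): 9720cos(θ)^2 + 180.
Outer (θ from 0 to 2π): 10080π.

Therefore ∮_C F · dr = 10080π.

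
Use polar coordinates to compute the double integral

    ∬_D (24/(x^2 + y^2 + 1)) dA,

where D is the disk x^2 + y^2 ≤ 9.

The region D is 0 ≤ r ≤ 3, 0 ≤ θ ≤ 2π in polar coordinates, where x = r cos(θ), y = r sin(θ), and dA = r dr dθ.

Under the substitution, the integrand becomes 24/(r^2 + 1), so

    ∬_D (24/(x^2 + y^2 + 1)) dA = ∫_{0}^{2π} ∫_{0}^{3} (24/(r^2 + 1)) · r dr dθ.

Inner integral (in r): ∫_{0}^{3} (24/(r^2 + 1)) · r dr = log(1000000000000).

Outer integral (in θ): ∫_{0}^{2π} (log(1000000000000)) dθ = 24π log(10).

Therefore ∬_D (24/(x^2 + y^2 + 1)) dA = 24π log(10).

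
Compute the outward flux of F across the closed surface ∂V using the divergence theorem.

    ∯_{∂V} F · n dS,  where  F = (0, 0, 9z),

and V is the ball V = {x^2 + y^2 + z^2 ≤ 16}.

By the divergence theorem,

    ∯_{∂V} F · n dS = ∭_V (∇ · F) dV.

Compute the divergence:
    ∇ · F = ∂F_x/∂x + ∂F_y/∂y + ∂F_z/∂z = 0 + 0 + 9 = 9.

In spherical coordinates, x = ρ sin(φ) cos(θ), y = ρ sin(φ) sin(θ), z = ρ cos(φ), dV = ρ^2 sin(φ) dρ dφ dθ, with 0 ≤ ρ ≤ 4, 0 ≤ φ ≤ π, 0 ≤ θ ≤ 2π.

The integrand, after substitution and multiplying by the volume element, becomes (9) · ρ^2 sin(φ), so

    ∭_V (∇·F) dV = ∫_0^{2π} ∫_0^{π} ∫_0^{4} (9) · ρ^2 sin(φ) dρ dφ dθ.

Inner (ρ from 0 to 4): 192sin(φ).
Middle (φ from 0 to π): 384.
Outer (θ from 0 to 2π): 768π.

Therefore ∯_{∂V} F · n dS = 768π.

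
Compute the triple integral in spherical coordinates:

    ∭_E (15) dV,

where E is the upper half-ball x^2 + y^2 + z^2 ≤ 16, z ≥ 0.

In spherical coordinates, x = ρ sin(φ) cos(θ), y = ρ sin(φ) sin(θ), z = ρ cos(φ), and dV = ρ^2 sin(φ) dρ dφ dθ.

The integrand becomes 15, so

    ∭_E (15) dV = ∫_{0}^{2π} ∫_{0}^{π/2} ∫_{0}^{4} (15) · ρ^2 sin(φ) dρ dφ dθ.

Inner (ρ): 320sin(φ).
Middle (φ): 320.
Outer (θ): 640π.

Therefore the triple integral equals 640π.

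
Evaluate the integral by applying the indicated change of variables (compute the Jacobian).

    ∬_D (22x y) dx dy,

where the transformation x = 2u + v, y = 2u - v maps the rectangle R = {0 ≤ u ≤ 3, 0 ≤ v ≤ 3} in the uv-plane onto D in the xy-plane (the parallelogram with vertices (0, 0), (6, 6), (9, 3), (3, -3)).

Compute the Jacobian determinant of (x, y) with respect to (u, v):

    ∂(x,y)/∂(u,v) = | 2  1 | = (2)(-1) - (1)(2) = -4.
                   | 2  -1 |

Its absolute value is |J| = 4 (the area scaling factor).

Substituting x = 2u + v, y = 2u - v into the integrand,

    22x y → 88u^2 - 22v^2,

so the integral becomes

    ∬_R (88u^2 - 22v^2) · |J| du dv = ∫_0^3 ∫_0^3 (352u^2 - 88v^2) dv du.

Inner (v): 1056u^2 - 792.
Outer (u): 7128.

Therefore ∬_D (22x y) dx dy = 7128.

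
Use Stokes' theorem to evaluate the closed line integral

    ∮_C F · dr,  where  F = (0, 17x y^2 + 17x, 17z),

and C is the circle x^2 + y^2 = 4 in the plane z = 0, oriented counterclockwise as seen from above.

Let S be the flat disk x^2 + y^2 ≤ 4 in the plane z = 0, with upward unit normal n̂ = ẑ. By Stokes' theorem,

    ∮_C F · dr = ∬_S (∇ × F) · n̂ dS = ∬_D (curl F)_z dA,

where D is the disk x^2 + y^2 ≤ 4.

Compute the curl of F = (0, 17x y^2 + 17x, 17z):
    (∇ × F)_x = ∂F_z/∂y - ∂F_y/∂z = 0,
    (∇ × F)_y = ∂F_x/∂z - ∂F_z/∂x = 0,
    (∇ × F)_z = ∂F_y/∂x - ∂F_x/∂y = 17y^2 + 17.

On z = 0, (curl F)_z = 17y^2 + 17.

Convert to polar (x = r cos θ, y = r sin θ, dA = r dr dθ); the integrand becomes 17r^2sin(θ)^2 + 17, so

    ∬_D (curl F)_z dA = ∫_0^{2π} ∫_0^{2} (17r^2sin(θ)^2 + 17) · r dr dθ.

Inner (r from 0 to 2): 68 - 34cos(2θ).
Outer (θ from 0 to 2π): 136π.

Therefore ∮_C F · dr = 136π.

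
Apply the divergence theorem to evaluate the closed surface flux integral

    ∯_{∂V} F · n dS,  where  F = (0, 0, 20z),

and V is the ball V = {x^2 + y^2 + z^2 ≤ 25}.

By the divergence theorem,

    ∯_{∂V} F · n dS = ∭_V (∇ · F) dV.

Compute the divergence:
    ∇ · F = ∂F_x/∂x + ∂F_y/∂y + ∂F_z/∂z = 0 + 0 + 20 = 20.

In spherical coordinates, x = ρ sin(φ) cos(θ), y = ρ sin(φ) sin(θ), z = ρ cos(φ), dV = ρ^2 sin(φ) dρ dφ dθ, with 0 ≤ ρ ≤ 5, 0 ≤ φ ≤ π, 0 ≤ θ ≤ 2π.

The integrand, after substitution and multiplying by the volume element, becomes (20) · ρ^2 sin(φ), so

    ∭_V (∇·F) dV = ∫_0^{2π} ∫_0^{π} ∫_0^{5} (20) · ρ^2 sin(φ) dρ dφ dθ.

Inner (ρ from 0 to 5): 2500sin(φ)/3.
Middle (φ from 0 to π): 5000/3.
Outer (θ from 0 to 2π): 10000π/3.

Therefore ∯_{∂V} F · n dS = 10000π/3.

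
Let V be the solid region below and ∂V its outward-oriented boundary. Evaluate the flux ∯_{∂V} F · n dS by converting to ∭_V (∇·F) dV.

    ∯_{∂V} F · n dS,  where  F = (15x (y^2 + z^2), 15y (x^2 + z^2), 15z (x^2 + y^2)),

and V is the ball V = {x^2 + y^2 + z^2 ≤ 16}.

By the divergence theorem,

    ∯_{∂V} F · n dS = ∭_V (∇ · F) dV.

Compute the divergence:
    ∇ · F = ∂F_x/∂x + ∂F_y/∂y + ∂F_z/∂z = 15y^2 + 15z^2 + 15x^2 + 15z^2 + 15x^2 + 15y^2 = 30x^2 + 30y^2 + 30z^2.

In spherical coordinates, x = ρ sin(φ) cos(θ), y = ρ sin(φ) sin(θ), z = ρ cos(φ), dV = ρ^2 sin(φ) dρ dφ dθ, with 0 ≤ ρ ≤ 4, 0 ≤ φ ≤ π, 0 ≤ θ ≤ 2π.

The integrand, after substitution and multiplying by the volume element, becomes (30ρ^2) · ρ^2 sin(φ), so

    ∭_V (∇·F) dV = ∫_0^{2π} ∫_0^{π} ∫_0^{4} (30ρ^2) · ρ^2 sin(φ) dρ dφ dθ.

Inner (ρ from 0 to 4): 6144sin(φ).
Middle (φ from 0 to π): 12288.
Outer (θ from 0 to 2π): 24576π.

Therefore ∯_{∂V} F · n dS = 24576π.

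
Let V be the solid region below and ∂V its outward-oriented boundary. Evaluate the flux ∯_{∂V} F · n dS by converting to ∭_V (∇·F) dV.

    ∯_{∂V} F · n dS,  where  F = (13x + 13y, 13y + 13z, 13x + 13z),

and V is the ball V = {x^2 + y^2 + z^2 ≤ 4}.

By the divergence theorem,

    ∯_{∂V} F · n dS = ∭_V (∇ · F) dV.

Compute the divergence:
    ∇ · F = ∂F_x/∂x + ∂F_y/∂y + ∂F_z/∂z = 13 + 13 + 13 = 39.

In spherical coordinates, x = ρ sin(φ) cos(θ), y = ρ sin(φ) sin(θ), z = ρ cos(φ), dV = ρ^2 sin(φ) dρ dφ dθ, with 0 ≤ ρ ≤ 2, 0 ≤ φ ≤ π, 0 ≤ θ ≤ 2π.

The integrand, after substitution and multiplying by the volume element, becomes (39) · ρ^2 sin(φ), so

    ∭_V (∇·F) dV = ∫_0^{2π} ∫_0^{π} ∫_0^{2} (39) · ρ^2 sin(φ) dρ dφ dθ.

Inner (ρ from 0 to 2): 104sin(φ).
Middle (φ from 0 to π): 208.
Outer (θ from 0 to 2π): 416π.

Therefore ∯_{∂V} F · n dS = 416π.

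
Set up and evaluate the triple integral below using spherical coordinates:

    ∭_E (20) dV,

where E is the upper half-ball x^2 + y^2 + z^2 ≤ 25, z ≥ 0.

In spherical coordinates, x = ρ sin(φ) cos(θ), y = ρ sin(φ) sin(θ), z = ρ cos(φ), and dV = ρ^2 sin(φ) dρ dφ dθ.

The integrand becomes 20, so

    ∭_E (20) dV = ∫_{0}^{2π} ∫_{0}^{π/2} ∫_{0}^{5} (20) · ρ^2 sin(φ) dρ dφ dθ.

Inner (ρ): 2500sin(φ)/3.
Middle (φ): 2500/3.
Outer (θ): 5000π/3.

Therefore the triple integral equals 5000π/3.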